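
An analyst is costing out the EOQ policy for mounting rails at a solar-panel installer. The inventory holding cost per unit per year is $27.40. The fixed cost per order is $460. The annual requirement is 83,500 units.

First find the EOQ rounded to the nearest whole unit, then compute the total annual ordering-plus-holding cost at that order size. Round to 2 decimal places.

$45,878.84

2DS/H = 2·83,500·460/27.4 = 2,803,649.64
EOQ = √2,803,649.64 ≈ 1,674.41 → Q = 1,674 units
Annual ordering cost = (D/Q)·S = (83,500/1,674) × 460 = $22,945.04
Annual holding cost  = (Q/2)·H = (1,674/2) × 27.4 = $22,933.80
Total = $22,945.04 + $22,933.80 = $45,878.84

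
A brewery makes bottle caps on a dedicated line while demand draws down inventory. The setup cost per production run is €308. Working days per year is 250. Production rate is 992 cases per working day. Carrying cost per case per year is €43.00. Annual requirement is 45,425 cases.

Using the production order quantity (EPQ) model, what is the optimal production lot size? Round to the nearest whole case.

d = 45,425/250 = 181.7000 cases/day;  effective holding cost H(1 − d/p) = 43·(1 − 181.7000/992) = 35.12389
Q* = √(2DS / H_eff) = √(2·45,425·308 / 35.12389) ≈ 892.56

893 cases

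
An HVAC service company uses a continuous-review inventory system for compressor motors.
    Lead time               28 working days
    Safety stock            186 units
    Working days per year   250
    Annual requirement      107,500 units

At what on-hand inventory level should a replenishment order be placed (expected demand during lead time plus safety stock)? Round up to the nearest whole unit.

Daily demand d = 107,500 / 250 = 430.000 units/day
Demand during lead time = 430.000 × 28 = 12,040.00
Reorder point = 12,040.00 + 186 = 12,226.00 → round up

12,226 units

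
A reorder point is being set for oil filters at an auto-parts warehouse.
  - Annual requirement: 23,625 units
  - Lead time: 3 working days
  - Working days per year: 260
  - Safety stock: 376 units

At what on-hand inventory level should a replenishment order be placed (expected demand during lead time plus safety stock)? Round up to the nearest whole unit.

Daily demand d = 23,625 / 260 = 90.865 units/day
Demand during lead time = 90.865 × 3 = 272.60
Reorder point = 272.60 + 376 = 648.60 → round up

649 units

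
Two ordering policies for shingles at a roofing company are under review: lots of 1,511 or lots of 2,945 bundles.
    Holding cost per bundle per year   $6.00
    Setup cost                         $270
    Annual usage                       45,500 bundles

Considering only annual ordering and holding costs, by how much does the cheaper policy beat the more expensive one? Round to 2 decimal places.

$343.10

For each Q, cost = (D/Q)·S + (Q/2)·H.
TC(1,511) = (45,500/1,511)×270 + (1,511/2)×6 = $12,663.38
TC(2,945) = (45,500/2,945)×270 + (2,945/2)×6 = $13,006.48
Lots of 1,511 are cheaper by $343.10.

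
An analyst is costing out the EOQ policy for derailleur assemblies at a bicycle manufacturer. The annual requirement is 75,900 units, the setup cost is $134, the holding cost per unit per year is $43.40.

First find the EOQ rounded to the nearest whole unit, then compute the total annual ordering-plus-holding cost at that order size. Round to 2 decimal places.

$29,712.09

2DS/H = 2·75,900·134/43.4 = 468,691.24
EOQ = √468,691.24 ≈ 684.61 → Q = 685 units
Annual ordering cost = (D/Q)·S = (75,900/685) × 134 = $14,847.59
Annual holding cost  = (Q/2)·H = (685/2) × 43.4 = $14,864.50
Total = $14,847.59 + $14,864.50 = $29,712.09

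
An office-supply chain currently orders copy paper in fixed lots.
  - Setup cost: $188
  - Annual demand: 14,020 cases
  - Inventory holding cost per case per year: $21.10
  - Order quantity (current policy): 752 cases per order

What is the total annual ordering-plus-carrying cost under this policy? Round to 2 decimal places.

Ordering: D/Q × S = 14,020/752 × $188 = $3,505.00
Holding:  Q/2 × H = 752/2 × $21.1 = $7,933.60
Total = $3,505.00 + $7,933.60 = $11,438.60

$11,438.60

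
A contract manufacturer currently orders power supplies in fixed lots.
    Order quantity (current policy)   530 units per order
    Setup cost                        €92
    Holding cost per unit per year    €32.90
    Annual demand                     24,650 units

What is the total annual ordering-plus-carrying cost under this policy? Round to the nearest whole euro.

€12,997

Orders/yr = 24,650/530 = 46.509; ordering cost = 46.509 × €92 = €4,278.87
Average inventory = 530/2 = 265; holding cost = 265 × €32.9 = €8,718.50
Total = €4,278.87 + €8,718.50 = €12,997.37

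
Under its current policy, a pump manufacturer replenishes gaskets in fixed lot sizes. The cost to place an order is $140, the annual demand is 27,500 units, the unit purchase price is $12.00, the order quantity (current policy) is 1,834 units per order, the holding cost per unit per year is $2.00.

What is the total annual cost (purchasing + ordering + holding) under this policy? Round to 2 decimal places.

$333,933.24

Ordering: D/Q × S = 27,500/1,834 × $140 = $2,099.24
Holding:  Q/2 × H = 1,834/2 × $2 = $1,834.00
Purchase cost = D·C = 27,500 × 12 = $330,000.00
Total = $2,099.24 + $1,834.00 + $330,000.00 = $333,933.24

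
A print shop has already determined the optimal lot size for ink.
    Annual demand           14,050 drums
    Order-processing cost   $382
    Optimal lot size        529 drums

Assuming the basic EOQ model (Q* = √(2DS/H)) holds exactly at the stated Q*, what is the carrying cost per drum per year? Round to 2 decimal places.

$38.36

From Q* = √(2DS/H) ⇒ Q*² = 2DS/H.
H = 2DS / Q² = 2 × 14,050 × 382 / 529² = 38.3582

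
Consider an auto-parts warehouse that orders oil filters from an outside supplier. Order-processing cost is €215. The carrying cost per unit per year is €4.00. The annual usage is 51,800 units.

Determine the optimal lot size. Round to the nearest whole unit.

Q* = √(2·D·S / H) = √(2·51,800·215 / 4) = √5,568,500.0 ≈ 2,359.77

2,360 units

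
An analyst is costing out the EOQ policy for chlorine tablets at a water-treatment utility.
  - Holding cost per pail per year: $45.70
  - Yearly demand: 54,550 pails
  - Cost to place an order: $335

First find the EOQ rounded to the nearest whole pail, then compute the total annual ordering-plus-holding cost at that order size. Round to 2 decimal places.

2DS/H = 2·54,550·335/45.7 = 799,748.36
EOQ = √799,748.36 ≈ 894.29 → Q = 894 pails
Orders/yr = 54,550/894 = 61.018; ordering cost = 61.018 × $335 = $20,441.00
Average inventory = 894/2 = 447; holding cost = 447 × $45.7 = $20,427.90
Total = $20,441.00 + $20,427.90 = $40,868.90

$40,868.90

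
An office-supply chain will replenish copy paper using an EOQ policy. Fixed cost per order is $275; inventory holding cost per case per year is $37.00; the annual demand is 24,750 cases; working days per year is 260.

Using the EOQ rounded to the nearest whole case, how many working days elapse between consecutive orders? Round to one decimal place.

6.4 days

EOQ = √(2DS/H) = √(2 × 24,750 × 275 / 37)
    = √(367,905.41) ≈ 606.55 → Q = 607 cases
Cycle time = (working days × Q)/D = (260 × 607) / 24,750 = 6.377 days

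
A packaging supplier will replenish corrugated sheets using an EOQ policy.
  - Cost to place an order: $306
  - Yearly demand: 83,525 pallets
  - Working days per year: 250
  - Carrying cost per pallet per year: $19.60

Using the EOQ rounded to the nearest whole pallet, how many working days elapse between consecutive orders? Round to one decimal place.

4.8 days

EOQ = √(2DS/H) = √(2 × 83,525 × 306 / 19.6)
    = √(2,608,025.51) ≈ 1,614.94 → Q = 1,615 pallets
Days between orders = 250 / (D/Q) = 250 / 51.718 ≈ 4.834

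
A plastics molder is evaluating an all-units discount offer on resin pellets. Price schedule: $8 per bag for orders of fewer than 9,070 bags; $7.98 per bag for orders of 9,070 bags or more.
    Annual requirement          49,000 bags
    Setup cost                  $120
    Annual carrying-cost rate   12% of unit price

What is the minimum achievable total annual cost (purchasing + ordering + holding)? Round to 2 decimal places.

$395,360.00

H₁ = 12%×$8 = $0.9600;  H₂ = 12%×$7.98 = $0.9576
EOQ₁ = √(2×49,000×120/0.9600) = 3,500.00  (< 9,070, feasible at tier 1)
EOQ₂ = √(2×49,000×120/0.9576) = 3,504.38  (< 9,070 → use Q = 9,070 at tier-2 price)
TC(tier 1 (EOQ₁), Q≈3,500.0) = $395,360.00
TC(tier 2, Q≈9,070.0) = $396,011.01
Minimum at tier 1 (EOQ₁): $395,360.00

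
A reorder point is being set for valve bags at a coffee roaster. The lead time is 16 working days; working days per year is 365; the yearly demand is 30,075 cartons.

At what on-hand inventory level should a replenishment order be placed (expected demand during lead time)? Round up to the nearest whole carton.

Daily demand d = 30,075 / 365 = 82.397 cartons/day
Demand during lead time = 82.397 × 16 = 1,318.36
Reorder point = 1,318.36 → round up

1,319 cartons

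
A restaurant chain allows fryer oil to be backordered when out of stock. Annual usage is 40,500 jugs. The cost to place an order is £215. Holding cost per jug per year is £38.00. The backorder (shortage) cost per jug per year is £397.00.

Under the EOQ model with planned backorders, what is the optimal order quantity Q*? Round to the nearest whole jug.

Basic EOQ = √(2·40,500·215/38) = 676.971
Backorder adjustment √((H+b)/b) = √((38+397)/397) = 1.0468
Q* = 676.971 × 1.0468 ≈ 708.63

709 jugs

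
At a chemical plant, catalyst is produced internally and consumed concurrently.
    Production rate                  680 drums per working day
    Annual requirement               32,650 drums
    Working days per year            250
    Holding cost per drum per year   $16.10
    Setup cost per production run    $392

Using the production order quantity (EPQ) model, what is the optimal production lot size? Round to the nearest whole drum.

Daily demand d = 32,650/250 = 130.600; p = 680; 1 − d/p = 0.80794
EPQ = √(2DS / (H(1 − d/p)))
    = √(2 × 32,650 × 392 / (16.1 × 0.80794)) ≈ 1,402.80

1,403 drums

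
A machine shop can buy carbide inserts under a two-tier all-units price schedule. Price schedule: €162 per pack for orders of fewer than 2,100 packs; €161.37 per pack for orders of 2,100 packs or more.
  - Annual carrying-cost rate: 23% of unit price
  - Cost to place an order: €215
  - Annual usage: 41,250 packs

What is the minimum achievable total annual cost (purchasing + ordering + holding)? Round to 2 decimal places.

H₁ = 23%×€162 = €37.2600;  H₂ = 23%×€161.37 = €37.1151
EOQ₁ = √(2×41,250×215/37.2600) = 689.96  (< 2,100, feasible at tier 1)
EOQ₂ = √(2×41,250×215/37.1151) = 691.31  (< 2,100 → use Q = 2,100 at tier-2 price)
TC(tier 1 (EOQ₁), Q≈690.0) = €6,708,207.96
TC(tier 2, Q≈2,100.0) = €6,699,706.57
Minimum at tier 2: €6,699,706.57

€6,699,706.57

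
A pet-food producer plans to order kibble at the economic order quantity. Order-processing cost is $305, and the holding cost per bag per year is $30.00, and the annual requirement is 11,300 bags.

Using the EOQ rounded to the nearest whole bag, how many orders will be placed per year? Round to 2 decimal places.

2DS/H = 2·11,300·305/30 = 229,766.67
EOQ = √229,766.67 ≈ 479.34 → Q = 479
Orders per year = D/Q = 11,300 / 479 = 23.591

23.59 orders per year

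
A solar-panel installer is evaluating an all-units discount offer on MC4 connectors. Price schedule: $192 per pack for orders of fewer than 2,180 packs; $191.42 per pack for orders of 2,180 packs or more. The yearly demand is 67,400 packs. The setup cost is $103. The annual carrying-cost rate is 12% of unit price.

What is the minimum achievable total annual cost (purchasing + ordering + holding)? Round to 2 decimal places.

$12,929,930.23

H₁ = 12%×$192 = $23.0400;  H₂ = 12%×$191.42 = $22.9704
EOQ₁ = √(2×67,400×103/23.0400) = 776.29  (< 2,180, feasible at tier 1)
EOQ₂ = √(2×67,400×103/22.9704) = 777.46  (< 2,180 → use Q = 2,180 at tier-2 price)
TC(tier 1 (EOQ₁), Q≈776.3) = $12,958,685.65
TC(tier 2, Q≈2,180.0) = $12,929,930.23
Minimum at tier 2: $12,929,930.23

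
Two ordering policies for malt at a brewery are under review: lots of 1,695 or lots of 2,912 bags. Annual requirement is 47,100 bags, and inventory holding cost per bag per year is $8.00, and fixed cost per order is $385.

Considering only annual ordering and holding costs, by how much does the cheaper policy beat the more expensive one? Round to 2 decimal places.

$396.93

Annual cost at Q: ordering D·S/Q plus holding Q·H/2.
TC(1,695) = (47,100/1,695)×385 + (1,695/2)×8 = $17,478.23
TC(2,912) = (47,100/2,912)×385 + (2,912/2)×8 = $17,875.16
Lots of 1,695 are cheaper by $396.93.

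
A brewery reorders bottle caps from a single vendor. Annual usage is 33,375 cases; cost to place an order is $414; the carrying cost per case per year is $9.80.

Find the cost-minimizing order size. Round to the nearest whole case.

Q* = √(2·D·S / H) = √(2·33,375·414 / 9.8) = √2,819,846.9 ≈ 1,679.24

1,679 cases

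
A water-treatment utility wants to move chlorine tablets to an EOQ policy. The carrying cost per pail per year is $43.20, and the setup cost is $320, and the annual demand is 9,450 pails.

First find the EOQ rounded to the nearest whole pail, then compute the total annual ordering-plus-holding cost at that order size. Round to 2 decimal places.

EOQ = √(2DS/H) = √(2 × 9,450 × 320 / 43.2)
    = √(140,000.00) ≈ 374.17 → Q = 374 pails
Ordering: D/Q × S = 9,450/374 × $320 = $8,085.56
Holding:  Q/2 × H = 374/2 × $43.2 = $8,078.40
Total = $8,085.56 + $8,078.40 = $16,163.96

$16,163.96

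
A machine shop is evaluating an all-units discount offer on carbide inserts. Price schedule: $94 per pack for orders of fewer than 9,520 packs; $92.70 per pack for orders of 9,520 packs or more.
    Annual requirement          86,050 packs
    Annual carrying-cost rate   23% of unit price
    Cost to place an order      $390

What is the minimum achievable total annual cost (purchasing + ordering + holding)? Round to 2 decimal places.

H₁ = 23%×$94 = $21.6200;  H₂ = 23%×$92.70 = $21.3210
EOQ₁ = √(2×86,050×390/21.6200) = 1,761.96  (< 9,520, feasible at tier 1)
EOQ₂ = √(2×86,050×390/21.3210) = 1,774.27  (< 9,520 → use Q = 9,520 at tier-2 price)
TC(tier 1 (EOQ₁), Q≈1,762.0) = $8,126,793.47
TC(tier 2, Q≈9,520.0) = $8,081,848.12
Minimum at tier 2: $8,081,848.12

$8,081,848.12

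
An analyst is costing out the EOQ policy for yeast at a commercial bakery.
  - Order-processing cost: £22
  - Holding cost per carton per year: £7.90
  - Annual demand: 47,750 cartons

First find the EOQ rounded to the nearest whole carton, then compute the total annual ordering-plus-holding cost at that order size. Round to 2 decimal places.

£4,074.05

EOQ = √(2DS/H) = √(2 × 47,750 × 22 / 7.9)
    = √(265,949.37) ≈ 515.70 → Q = 516 cartons
Ordering: D/Q × S = 47,750/516 × £22 = £2,035.85
Holding:  Q/2 × H = 516/2 × £7.9 = £2,038.20
Total = £2,035.85 + £2,038.20 = £4,074.05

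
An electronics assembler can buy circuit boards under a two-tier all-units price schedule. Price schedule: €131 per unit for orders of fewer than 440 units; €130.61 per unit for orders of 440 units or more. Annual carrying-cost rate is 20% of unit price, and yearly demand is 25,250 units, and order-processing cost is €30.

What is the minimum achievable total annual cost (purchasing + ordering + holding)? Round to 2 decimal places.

€3,305,370.93

H₁ = 20%×€131 = €26.2000;  H₂ = 20%×€130.61 = €26.1220
EOQ₁ = √(2×25,250×30/26.2000) = 240.47  (< 440, feasible at tier 1)
EOQ₂ = √(2×25,250×30/26.1220) = 240.83  (< 440 → use Q = 440 at tier-2 price)
TC(tier 1 (EOQ₁), Q≈240.5) = €3,314,050.24
TC(tier 2, Q≈440.0) = €3,305,370.93
Minimum at tier 2: €3,305,370.93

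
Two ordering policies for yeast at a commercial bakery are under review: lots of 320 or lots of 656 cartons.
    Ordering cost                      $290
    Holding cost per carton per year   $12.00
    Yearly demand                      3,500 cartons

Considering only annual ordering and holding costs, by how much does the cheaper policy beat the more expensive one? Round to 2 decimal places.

$391.38

Annual cost at Q: ordering D·S/Q plus holding Q·H/2.
TC(320) = (3,500/320)×290 + (320/2)×12 = $5,091.88
TC(656) = (3,500/656)×290 + (656/2)×12 = $5,483.26
Cheaper: Q = 320.  Difference = $391.38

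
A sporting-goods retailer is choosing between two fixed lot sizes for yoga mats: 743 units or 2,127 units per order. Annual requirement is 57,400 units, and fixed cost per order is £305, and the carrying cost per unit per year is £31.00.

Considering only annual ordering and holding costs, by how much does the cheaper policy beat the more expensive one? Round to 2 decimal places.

Annual cost at Q: ordering D·S/Q plus holding Q·H/2.
TC(743) = (57,400/743)×305 + (743/2)×31 = £35,079.08
TC(2,127) = (57,400/2,127)×305 + (2,127/2)×31 = £41,199.34
|ΔTC| = |£35,079.08 − £41,199.34| = £6,120.26

£6,120.26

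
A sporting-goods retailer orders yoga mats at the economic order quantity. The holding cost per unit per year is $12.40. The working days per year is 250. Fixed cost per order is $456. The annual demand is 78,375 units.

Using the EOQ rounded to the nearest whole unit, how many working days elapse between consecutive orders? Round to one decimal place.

EOQ = √(2DS/H) = √(2 × 78,375 × 456 / 12.4)
    = √(5,764,354.84) ≈ 2,400.91 → Q = 2,401 units
Days between orders = 250 / (D/Q) = 250 / 32.643 ≈ 7.659

7.7 days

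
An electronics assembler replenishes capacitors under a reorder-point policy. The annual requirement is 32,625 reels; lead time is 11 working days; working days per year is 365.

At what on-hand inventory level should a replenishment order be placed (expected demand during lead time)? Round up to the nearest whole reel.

984 reels

Daily demand d = 32,625 / 365 = 89.384 reels/day
Demand during lead time = 89.384 × 11 = 983.22
Reorder point = 983.22 → round up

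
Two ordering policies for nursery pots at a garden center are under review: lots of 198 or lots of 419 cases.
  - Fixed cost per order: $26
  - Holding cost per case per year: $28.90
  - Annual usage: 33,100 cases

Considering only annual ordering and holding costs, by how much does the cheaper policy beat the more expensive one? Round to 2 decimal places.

TC(Q) = (D/Q)S + (Q/2)H
TC(198) = (33,100/198)×26 + (198/2)×28.9 = $7,207.56
TC(419) = (33,100/419)×26 + (419/2)×28.9 = $8,108.49
|ΔTC| = |$7,207.56 − $8,108.49| = $900.92

$900.92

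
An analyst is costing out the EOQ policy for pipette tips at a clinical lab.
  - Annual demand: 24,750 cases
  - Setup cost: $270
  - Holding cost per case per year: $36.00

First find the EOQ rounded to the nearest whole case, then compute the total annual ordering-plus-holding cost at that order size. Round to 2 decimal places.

2DS/H = 2·24,750·270/36 = 371,250.00
EOQ = √371,250.00 ≈ 609.30 → Q = 609 cases
Ordering: D/Q × S = 24,750/609 × $270 = $10,972.91
Holding:  Q/2 × H = 609/2 × $36 = $10,962.00
Total = $10,972.91 + $10,962.00 = $21,934.91

$21,934.91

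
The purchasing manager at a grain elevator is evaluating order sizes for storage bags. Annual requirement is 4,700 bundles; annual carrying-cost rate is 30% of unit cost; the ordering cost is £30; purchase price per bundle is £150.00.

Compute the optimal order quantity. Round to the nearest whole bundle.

79 bundles

Carrying cost H = £150 × 30% = £45.0000/bundle/yr
2DS/H = 2·4,700·30/45 = 6,266.67
EOQ = √6,266.67 ≈ 79.16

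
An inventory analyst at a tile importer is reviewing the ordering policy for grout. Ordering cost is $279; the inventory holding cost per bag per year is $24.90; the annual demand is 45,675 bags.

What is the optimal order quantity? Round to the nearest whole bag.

EOQ = √(2DS/H) = √(2 × 45,675 × 279 / 24.9)
    = √(1,023,560.24) ≈ 1,011.71

1,012 bags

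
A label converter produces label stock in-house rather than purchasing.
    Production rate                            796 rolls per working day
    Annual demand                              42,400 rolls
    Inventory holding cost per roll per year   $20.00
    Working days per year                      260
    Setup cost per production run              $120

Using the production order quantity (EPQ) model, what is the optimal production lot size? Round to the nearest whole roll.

Daily demand d = 42,400/260 = 163.077; p = 796; 1 − d/p = 0.79513
EPQ = √(2DS / (H(1 − d/p)))
    = √(2 × 42,400 × 120 / (20 × 0.79513)) ≈ 799.93

800 rolls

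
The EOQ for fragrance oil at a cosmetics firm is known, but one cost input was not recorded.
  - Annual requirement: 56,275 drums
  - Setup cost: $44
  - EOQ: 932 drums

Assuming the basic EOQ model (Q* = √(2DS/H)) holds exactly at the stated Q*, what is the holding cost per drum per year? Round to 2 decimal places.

From Q* = √(2DS/H) ⇒ Q*² = 2DS/H.
H = 2DS / Q² = 2 × 56,275 × 44 / 932² = 5.7012

$5.70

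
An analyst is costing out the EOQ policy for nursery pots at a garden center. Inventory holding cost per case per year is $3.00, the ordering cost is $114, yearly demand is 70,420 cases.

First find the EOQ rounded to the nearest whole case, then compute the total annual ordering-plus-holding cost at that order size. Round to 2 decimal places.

Optimal lot size Q* = (2 × 70,420 × $114 / $3)^½ ≈ 2,313.42 → Q = 2,313 cases
Orders/yr = 70,420/2,313 = 30.445; ordering cost = 30.445 × $114 = $3,470.77
Average inventory = 2,313/2 = 1156.5; holding cost = 1156.5 × $3 = $3,469.50
Total = $3,470.77 + $3,469.50 = $6,940.27

$6,940.27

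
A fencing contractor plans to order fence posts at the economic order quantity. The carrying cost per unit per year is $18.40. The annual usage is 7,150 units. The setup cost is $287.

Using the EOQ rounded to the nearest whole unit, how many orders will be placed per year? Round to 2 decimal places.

15.15 orders per year

Optimal lot size Q* = (2 × 7,150 × $287 / $18.4)^½ ≈ 472.28 → Q = 472
Orders per year = D/Q = 7,150 / 472 = 15.148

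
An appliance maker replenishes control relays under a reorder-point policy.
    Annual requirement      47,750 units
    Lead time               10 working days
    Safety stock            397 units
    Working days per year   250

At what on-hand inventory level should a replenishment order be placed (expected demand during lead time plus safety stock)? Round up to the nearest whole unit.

2,307 units

Daily demand d = 47,750 / 250 = 191.000 units/day
Demand during lead time = 191.000 × 10 = 1,910.00
Reorder point = 1,910.00 + 397 = 2,307.00 → round up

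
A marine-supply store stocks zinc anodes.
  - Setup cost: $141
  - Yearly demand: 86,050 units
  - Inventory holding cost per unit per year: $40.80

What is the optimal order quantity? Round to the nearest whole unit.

2DS/H = 2·86,050·141/40.8 = 594,757.35
EOQ = √594,757.35 ≈ 771.21

771 units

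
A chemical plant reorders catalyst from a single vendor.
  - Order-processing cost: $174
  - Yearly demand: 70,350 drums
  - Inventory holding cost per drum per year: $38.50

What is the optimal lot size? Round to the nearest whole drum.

EOQ = √(2DS/H) = √(2 × 70,350 × 174 / 38.5)
    = √(635,890.91) ≈ 797.43

797 drums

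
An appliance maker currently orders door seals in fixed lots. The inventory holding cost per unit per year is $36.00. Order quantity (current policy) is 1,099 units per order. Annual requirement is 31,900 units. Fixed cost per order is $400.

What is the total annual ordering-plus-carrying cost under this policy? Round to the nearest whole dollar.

Ordering: D/Q × S = 31,900/1,099 × $400 = $11,610.56
Holding:  Q/2 × H = 1,099/2 × $36 = $19,782.00
Total = $11,610.56 + $19,782.00 = $31,392.56

$31,393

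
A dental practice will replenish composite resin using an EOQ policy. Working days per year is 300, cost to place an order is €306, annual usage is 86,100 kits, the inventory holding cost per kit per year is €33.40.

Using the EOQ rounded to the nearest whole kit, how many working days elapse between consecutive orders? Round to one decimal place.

4.4 days

2DS/H = 2·86,100·306/33.4 = 1,577,640.72
EOQ = √1,577,640.72 ≈ 1,256.04 → Q = 1,256 kits
T = Q/D × 300 days = 1,256/86,100 × 300 = 4.376 days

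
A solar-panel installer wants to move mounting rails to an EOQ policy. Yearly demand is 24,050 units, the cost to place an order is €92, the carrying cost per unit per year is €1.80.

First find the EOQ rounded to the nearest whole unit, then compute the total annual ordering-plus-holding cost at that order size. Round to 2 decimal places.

€2,822.30

2DS/H = 2·24,050·92/1.8 = 2,458,444.44
EOQ = √2,458,444.44 ≈ 1,567.94 → Q = 1,568 units
Annual ordering cost = (D/Q)·S = (24,050/1,568) × 92 = €1,411.10
Annual holding cost  = (Q/2)·H = (1,568/2) × 1.8 = €1,411.20
Total = €1,411.10 + €1,411.20 = €2,822.30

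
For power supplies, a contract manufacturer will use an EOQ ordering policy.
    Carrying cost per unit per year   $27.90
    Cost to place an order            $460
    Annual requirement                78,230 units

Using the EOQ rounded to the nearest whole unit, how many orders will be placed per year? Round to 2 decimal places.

48.71 orders per year

Q* = √(2·D·S / H) = √(2·78,230·460 / 27.9) = √2,579,627.2 ≈ 1,606.12 → Q = 1,606
Orders per year = D/Q = 78,230 / 1,606 = 48.711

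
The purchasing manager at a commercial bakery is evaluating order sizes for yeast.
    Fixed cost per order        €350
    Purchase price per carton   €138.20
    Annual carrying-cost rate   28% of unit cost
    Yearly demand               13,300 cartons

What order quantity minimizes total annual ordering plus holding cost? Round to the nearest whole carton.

491 cartons

H = i·C = 0.28 × €138.2 = €38.6960 per carton-year
EOQ = √(2DS/H) = √(2 × 13,300 × 350 / 38.696)
    = √(240,593.34) ≈ 490.50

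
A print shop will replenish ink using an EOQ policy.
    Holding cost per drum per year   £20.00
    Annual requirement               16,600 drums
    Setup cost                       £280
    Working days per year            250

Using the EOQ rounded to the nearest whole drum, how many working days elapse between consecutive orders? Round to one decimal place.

Optimal lot size Q* = (2 × 16,600 × £280 / £20)^½ ≈ 681.76 → Q = 682 drums
Cycle time = (working days × Q)/D = (250 × 682) / 16,600 = 10.271 days

10.3 days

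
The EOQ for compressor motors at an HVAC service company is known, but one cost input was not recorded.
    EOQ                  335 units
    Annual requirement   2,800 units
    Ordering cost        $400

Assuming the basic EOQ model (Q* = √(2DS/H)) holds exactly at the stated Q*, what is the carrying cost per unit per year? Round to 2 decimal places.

EOQ relation: Q² = 2DS/H, so rearrange for the unknown.
H = 2DS / Q² = 2 × 2,800 × 400 / 335² = 19.9599

$19.96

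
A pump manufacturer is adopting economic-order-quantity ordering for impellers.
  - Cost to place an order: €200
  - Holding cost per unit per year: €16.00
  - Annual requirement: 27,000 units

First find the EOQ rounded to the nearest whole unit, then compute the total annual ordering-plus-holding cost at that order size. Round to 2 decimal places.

€13,145.34

Optimal lot size Q* = (2 × 27,000 × €200 / €16)^½ ≈ 821.58 → Q = 822 units
Orders/yr = 27,000/822 = 32.847; ordering cost = 32.847 × €200 = €6,569.34
Average inventory = 822/2 = 411; holding cost = 411 × €16 = €6,576.00
Total = €6,569.34 + €6,576.00 = €13,145.34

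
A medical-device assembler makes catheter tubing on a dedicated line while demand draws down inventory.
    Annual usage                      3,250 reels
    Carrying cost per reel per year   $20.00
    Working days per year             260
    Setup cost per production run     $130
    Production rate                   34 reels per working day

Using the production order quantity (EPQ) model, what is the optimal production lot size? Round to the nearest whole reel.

d = 3,250/260 = 12.5000 reels/day;  effective holding cost H(1 − d/p) = 20·(1 − 12.5000/34) = 12.64706
Q* = √(2DS / H_eff) = √(2·3,250·130 / 12.64706) ≈ 258.48

258 reels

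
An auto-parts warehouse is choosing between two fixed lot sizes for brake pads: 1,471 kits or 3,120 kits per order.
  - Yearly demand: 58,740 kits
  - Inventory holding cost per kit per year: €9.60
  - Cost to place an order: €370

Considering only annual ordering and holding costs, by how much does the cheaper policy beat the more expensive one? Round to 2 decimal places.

€106.31

TC(Q) = (D/Q)S + (Q/2)H
TC(1,471) = (58,740/1,471)×370 + (1,471/2)×9.6 = €21,835.65
TC(3,120) = (58,740/3,120)×370 + (3,120/2)×9.6 = €21,941.96
|ΔTC| = |€21,835.65 − €21,941.96| = €106.31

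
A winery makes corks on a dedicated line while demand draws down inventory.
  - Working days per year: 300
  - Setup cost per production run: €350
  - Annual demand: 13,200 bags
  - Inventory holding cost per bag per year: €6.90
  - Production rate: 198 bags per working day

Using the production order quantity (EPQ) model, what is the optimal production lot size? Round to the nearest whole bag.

1,312 bags

Daily demand d = 13,200/300 = 44.000; p = 198; 1 − d/p = 0.77778
EPQ = √(2DS / (H(1 − d/p)))
    = √(2 × 13,200 × 350 / (6.9 × 0.77778)) ≈ 1,312.15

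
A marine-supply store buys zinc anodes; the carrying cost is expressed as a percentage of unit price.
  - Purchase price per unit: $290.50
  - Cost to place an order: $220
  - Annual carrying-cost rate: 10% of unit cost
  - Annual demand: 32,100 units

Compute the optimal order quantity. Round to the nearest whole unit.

H = i·C = 0.1 × $290.5 = $29.0500 per unit-year
EOQ = √(2DS/H) = √(2 × 32,100 × 220 / 29.05)
    = √(486,196.21) ≈ 697.28

697 units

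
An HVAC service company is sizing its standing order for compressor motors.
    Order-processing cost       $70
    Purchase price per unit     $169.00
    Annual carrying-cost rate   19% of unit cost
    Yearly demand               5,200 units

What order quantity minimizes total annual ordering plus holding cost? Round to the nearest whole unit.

151 units

Holding cost per unit per year: H = 19% × $169 = $32.1100
Optimal lot size Q* = (2 × 5,200 × $70 / $32.11)^½ ≈ 150.57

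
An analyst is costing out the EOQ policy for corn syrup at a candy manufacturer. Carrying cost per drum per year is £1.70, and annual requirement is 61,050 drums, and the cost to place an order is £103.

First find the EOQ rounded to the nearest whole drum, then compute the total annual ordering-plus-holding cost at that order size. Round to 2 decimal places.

2DS/H = 2·61,050·103/1.7 = 7,397,823.53
EOQ = √7,397,823.53 ≈ 2,719.89 → Q = 2,720 drums
Annual ordering cost = (D/Q)·S = (61,050/2,720) × 103 = £2,311.82
Annual holding cost  = (Q/2)·H = (2,720/2) × 1.7 = £2,312.00
Total = £2,311.82 + £2,312.00 = £4,623.82

£4,623.82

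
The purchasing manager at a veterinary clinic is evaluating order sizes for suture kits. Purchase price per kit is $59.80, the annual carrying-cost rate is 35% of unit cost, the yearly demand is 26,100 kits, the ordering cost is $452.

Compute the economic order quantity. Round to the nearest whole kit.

1,062 kits

Holding cost per kit per year: H = 35% × $59.8 = $20.9300
Q* = √(2·D·S / H) = √(2·26,100·452 / 20.93) = √1,127,300.5 ≈ 1,061.74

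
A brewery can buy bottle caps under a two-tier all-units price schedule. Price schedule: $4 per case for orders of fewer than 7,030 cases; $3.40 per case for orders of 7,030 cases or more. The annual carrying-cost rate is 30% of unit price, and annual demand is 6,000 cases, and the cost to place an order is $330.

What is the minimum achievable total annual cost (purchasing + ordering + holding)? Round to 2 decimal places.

$24,266.95

H₁ = 30%×$4 = $1.2000;  H₂ = 30%×$3.40 = $1.0200
EOQ₁ = √(2×6,000×330/1.2000) = 1,816.59  (< 7,030, feasible at tier 1)
EOQ₂ = √(2×6,000×330/1.0200) = 1,970.37  (< 7,030 → use Q = 7,030 at tier-2 price)
TC(tier 1 (EOQ₁), Q≈1,816.6) = $26,179.91
TC(tier 2, Q≈7,030.0) = $24,266.95
Minimum at tier 2: $24,266.95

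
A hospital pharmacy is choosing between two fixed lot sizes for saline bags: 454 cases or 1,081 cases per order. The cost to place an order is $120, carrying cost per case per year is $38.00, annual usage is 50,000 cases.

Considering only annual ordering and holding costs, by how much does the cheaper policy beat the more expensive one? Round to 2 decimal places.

Annual cost at Q: ordering D·S/Q plus holding Q·H/2.
TC(454) = (50,000/454)×120 + (454/2)×38 = $21,841.86
TC(1,081) = (50,000/1,081)×120 + (1,081/2)×38 = $26,089.42
Cheaper: Q = 454.  Difference = $4,247.56

$4,247.56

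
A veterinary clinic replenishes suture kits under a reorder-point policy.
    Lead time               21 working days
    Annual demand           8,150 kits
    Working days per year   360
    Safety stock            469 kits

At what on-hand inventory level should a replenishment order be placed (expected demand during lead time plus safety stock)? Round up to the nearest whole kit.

945 kits

Daily demand d = 8,150 / 360 = 22.639 kits/day
Demand during lead time = 22.639 × 21 = 475.42
Reorder point = 475.42 + 469 = 944.42 → round up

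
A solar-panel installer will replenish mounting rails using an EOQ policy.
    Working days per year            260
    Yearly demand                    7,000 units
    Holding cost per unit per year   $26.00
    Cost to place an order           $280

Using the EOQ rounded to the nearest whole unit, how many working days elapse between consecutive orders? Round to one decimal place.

Optimal lot size Q* = (2 × 7,000 × $280 / $26)^½ ≈ 388.29 → Q = 388 units
T = Q/D × 260 days = 388/7,000 × 260 = 14.411 days

14.4 days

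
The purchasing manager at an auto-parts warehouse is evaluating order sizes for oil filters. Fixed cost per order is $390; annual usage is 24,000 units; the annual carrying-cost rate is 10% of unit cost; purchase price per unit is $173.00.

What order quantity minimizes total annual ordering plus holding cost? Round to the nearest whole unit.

1,040 units

H = i·C = 0.1 × $173 = $17.3000 per unit-year
Q* = √(2·D·S / H) = √(2·24,000·390 / 17.3) = √1,082,080.9 ≈ 1,040.23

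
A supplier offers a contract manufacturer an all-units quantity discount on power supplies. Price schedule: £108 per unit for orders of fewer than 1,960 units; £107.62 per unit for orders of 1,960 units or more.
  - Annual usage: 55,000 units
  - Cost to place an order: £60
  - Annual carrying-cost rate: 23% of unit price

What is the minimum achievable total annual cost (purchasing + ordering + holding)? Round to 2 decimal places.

H₁ = 23%×£108 = £24.8400;  H₂ = 23%×£107.62 = £24.7526
EOQ₁ = √(2×55,000×60/24.8400) = 515.46  (< 1,960, feasible at tier 1)
EOQ₂ = √(2×55,000×60/24.7526) = 516.37  (< 1,960 → use Q = 1,960 at tier-2 price)
TC(tier 1 (EOQ₁), Q≈515.5) = £5,952,804.06
TC(tier 2, Q≈1,960.0) = £5,945,041.22
Minimum at tier 2: £5,945,041.22

£5,945,041.22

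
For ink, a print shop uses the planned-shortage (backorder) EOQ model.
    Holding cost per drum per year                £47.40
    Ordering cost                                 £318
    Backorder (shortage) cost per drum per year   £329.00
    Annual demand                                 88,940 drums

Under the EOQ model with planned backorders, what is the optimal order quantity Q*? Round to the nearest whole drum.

1,168 drums

Q* = √(2DS/H) · √((H + b)/b)
   = √(2 × 88,940 × 318 / 47.4) · √((47.4 + 329) / 329)
   = 1,092.416 × 1.0696 ≈ 1,168.46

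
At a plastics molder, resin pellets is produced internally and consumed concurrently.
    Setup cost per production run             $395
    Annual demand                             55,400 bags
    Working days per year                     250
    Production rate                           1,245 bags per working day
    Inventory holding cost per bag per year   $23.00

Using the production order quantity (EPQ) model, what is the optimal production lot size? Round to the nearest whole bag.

1,521 bags

Daily demand d = 55,400/250 = 221.600; p = 1245; 1 − d/p = 0.82201
EPQ = √(2DS / (H(1 − d/p)))
    = √(2 × 55,400 × 395 / (23 × 0.82201)) ≈ 1,521.48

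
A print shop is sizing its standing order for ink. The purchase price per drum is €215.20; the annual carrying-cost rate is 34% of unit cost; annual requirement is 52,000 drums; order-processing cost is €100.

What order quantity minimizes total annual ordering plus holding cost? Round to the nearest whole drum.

377 drums

Carrying cost H = €215.2 × 34% = €73.1680/drum/yr
EOQ = √(2DS/H) = √(2 × 52,000 × 100 / 73.168)
    = √(142,138.64) ≈ 377.01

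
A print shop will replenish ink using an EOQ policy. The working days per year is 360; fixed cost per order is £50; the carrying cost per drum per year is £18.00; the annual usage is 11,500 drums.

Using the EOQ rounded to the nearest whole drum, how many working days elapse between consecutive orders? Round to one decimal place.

7.9 days

2DS/H = 2·11,500·50/18 = 63,888.89
EOQ = √63,888.89 ≈ 252.76 → Q = 253 drums
Days between orders = 360 / (D/Q) = 360 / 45.455 ≈ 7.920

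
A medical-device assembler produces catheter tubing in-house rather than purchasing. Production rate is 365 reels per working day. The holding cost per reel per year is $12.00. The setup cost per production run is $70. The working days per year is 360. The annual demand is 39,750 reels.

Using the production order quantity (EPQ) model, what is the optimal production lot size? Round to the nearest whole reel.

Daily demand d = 39,750/360 = 110.417; p = 365; 1 − d/p = 0.69749
EPQ = √(2DS / (H(1 − d/p)))
    = √(2 × 39,750 × 70 / (12 × 0.69749)) ≈ 815.41

815 reels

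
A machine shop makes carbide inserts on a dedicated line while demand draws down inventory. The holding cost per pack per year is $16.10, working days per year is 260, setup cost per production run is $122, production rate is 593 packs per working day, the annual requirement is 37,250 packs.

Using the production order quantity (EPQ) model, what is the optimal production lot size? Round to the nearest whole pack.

863 packs

d = 37,250/260 = 143.2692 packs/day;  effective holding cost H(1 − d/p) = 16.1·(1 − 143.2692/593) = 12.21023
Q* = √(2DS / H_eff) = √(2·37,250·122 / 12.21023) ≈ 862.77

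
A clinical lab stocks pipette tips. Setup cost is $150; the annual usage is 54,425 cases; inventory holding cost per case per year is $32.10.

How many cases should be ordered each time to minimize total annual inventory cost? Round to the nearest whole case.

713 cases

Q* = √(2·D·S / H) = √(2·54,425·150 / 32.1) = √508,644.9 ≈ 713.19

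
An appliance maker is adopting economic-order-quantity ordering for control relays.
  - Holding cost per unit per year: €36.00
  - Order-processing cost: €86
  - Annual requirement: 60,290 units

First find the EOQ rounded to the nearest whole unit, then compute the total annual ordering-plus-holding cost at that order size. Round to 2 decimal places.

Optimal lot size Q* = (2 × 60,290 × €86 / €36)^½ ≈ 536.70 → Q = 537 units
Ordering: D/Q × S = 60,290/537 × €86 = €9,655.38
Holding:  Q/2 × H = 537/2 × €36 = €9,666.00
Total = €9,655.38 + €9,666.00 = €19,321.38

€19,321.38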